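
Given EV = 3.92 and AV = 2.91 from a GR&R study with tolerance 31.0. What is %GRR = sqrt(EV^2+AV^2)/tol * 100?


GRR = sqrt(EV^2 + AV^2) = sqrt(3.92^2 + 2.91^2) = 4.882059
%GRR = GRR / tol * 100 = 4.882059 / 31.0 * 100
%GRR = 15.7486

15.7486


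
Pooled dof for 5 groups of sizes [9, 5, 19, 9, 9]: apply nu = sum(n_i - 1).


nu = sum_i (n_i - 1)
nu = ((9 - 1) + (5 - 1) + (19 - 1) + (9 - 1) + (9 - 1))
nu = 8 + 4 + 18 + 8 + 8
nu = 46

46


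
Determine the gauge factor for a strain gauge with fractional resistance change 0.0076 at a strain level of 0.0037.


GF = (dR/R) / epsilon
= 0.0076 / 0.0037
= 2.0541

2.0541


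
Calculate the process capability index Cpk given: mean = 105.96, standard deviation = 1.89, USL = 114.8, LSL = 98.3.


Cpu = (USL - mean) / (3*sigma) = (114.8 - 105.96) / (3*1.89) = 1.5591
Cpl = (mean - LSL) / (3*sigma) = (105.96 - 98.3) / (3*1.89) = 1.3510
Cpk = min(Cpu, Cpl) = 1.3510

1.3510


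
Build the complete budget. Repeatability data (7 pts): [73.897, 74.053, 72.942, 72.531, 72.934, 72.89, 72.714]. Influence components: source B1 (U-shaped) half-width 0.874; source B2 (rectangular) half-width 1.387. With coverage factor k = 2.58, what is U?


mean = (73.897 + 74.053 + 72.942 + 72.531 + 72.934 + 72.89 + 72.714) / 7 = 73.13728571
s = sqrt(sum((x - mean)^2)/(n-1)) = 0.59203933
u_A = s / sqrt(n) = 0.59203933 / sqrt(7) = 0.22376983
u_B1 = 0.874 / sqrt(2) = 0.61801133
u_B2 = 1.387 / sqrt(3) = 0.80078482
uc = sqrt(0.22376983^2 + 0.61801133^2 + 0.80078482^2) = 1.0359861
U = k * uc = 2.58 * 1.0359861
U = 2.6728

2.6728


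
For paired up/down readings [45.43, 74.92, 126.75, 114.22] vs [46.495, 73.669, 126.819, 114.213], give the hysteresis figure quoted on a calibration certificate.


|45.43 - 46.495| = 1.0650
|74.92 - 73.669| = 1.2510
|126.75 - 126.819| = 0.0690
|114.22 - 114.213| = 0.0070
hysteresis = max(diffs) = 1.2510

1.2510


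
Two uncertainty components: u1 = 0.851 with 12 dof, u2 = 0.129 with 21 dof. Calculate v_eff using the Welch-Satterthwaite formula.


uc = sqrt(u1^2 + u2^2) = sqrt(0.851^2 + 0.129^2) = 0.86072179
v_eff = uc^4 / (u1^4/v1 + u2^4/v2)
= 0.86072179^4 / (0.851^4/12 + 0.129^4/21)
= 0.54884687 / 0.043718778
v_eff = 12.5540

12.5540


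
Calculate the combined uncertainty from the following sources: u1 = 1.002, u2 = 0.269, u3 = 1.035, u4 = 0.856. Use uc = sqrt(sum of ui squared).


uc = sqrt(1.002^2 + 0.269^2 + 1.035^2 + 0.856^2)
uc = sqrt(2.880326)
uc = 1.6972

1.6972


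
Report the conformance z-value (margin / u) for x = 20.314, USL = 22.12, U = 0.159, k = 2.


u = U / k = 0.159 / 2 = 0.0795
margin = |USL - x| = |22.12 - 20.314| = 1.806
z = margin / u = 1.806 / 0.0795
z = 22.7170

22.7170


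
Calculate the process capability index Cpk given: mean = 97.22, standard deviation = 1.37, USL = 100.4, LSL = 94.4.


Cpu = (USL - mean) / (3*sigma) = (100.4 - 97.22) / (3*1.37) = 0.7737
Cpl = (mean - LSL) / (3*sigma) = (97.22 - 94.4) / (3*1.37) = 0.6861
Cpk = min(Cpu, Cpl) = 0.6861

0.6861


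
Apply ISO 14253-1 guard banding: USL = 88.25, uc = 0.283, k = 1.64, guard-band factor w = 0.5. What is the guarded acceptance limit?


U = k * uc = 1.64 * 0.283 = 0.46412
guard band g = w * U = 0.5 * 0.46412 = 0.23206
AL = USL - g = 88.25 - 0.23206
AL = 88.0179

88.0179


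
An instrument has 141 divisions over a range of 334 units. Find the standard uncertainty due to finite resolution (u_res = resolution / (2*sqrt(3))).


resolution = range / divisions
resolution = 334 / 141 = 2.3687943
u_res = resolution / (2*sqrt(3))
u_res = 2.3687943 / 3.4641016
u_res = 0.6838

0.6838


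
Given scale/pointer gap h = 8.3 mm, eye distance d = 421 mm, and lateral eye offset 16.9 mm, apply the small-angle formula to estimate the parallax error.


error = h * offset / d
= 8.3 * 16.9 / 421
= 0.3332

0.3332


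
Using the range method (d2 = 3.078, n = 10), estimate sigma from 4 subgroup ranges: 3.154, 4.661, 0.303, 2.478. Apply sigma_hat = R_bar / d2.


R_bar = (3.154 + 4.661 + 0.303 + 2.478) / 4
R_bar = 10.596 / 4 = 2.649
sigma_hat = R_bar / d2 = 2.649 / 3.078 = 0.8606

0.8606


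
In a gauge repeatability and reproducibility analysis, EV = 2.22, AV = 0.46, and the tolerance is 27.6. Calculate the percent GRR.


GRR = sqrt(EV^2 + AV^2) = sqrt(2.22^2 + 0.46^2) = 2.2671568
%GRR = GRR / tol * 100 = 2.2671568 / 27.6 * 100
%GRR = 8.2143

8.2143


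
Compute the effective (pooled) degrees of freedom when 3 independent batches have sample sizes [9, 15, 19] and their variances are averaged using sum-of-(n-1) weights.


nu = sum_i (n_i - 1)
nu = ((9 - 1) + (15 - 1) + (19 - 1))
nu = 8 + 14 + 18
nu = 40

40


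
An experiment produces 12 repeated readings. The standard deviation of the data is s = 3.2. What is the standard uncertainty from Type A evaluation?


u_A = s / sqrt(n)
u_A = 3.2 / sqrt(12)
u_A = 3.2 / 3.4641016
u_A = 0.9238

0.9238


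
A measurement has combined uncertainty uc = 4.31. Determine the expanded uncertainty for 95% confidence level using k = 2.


U = k * uc
U = 2 * 4.31
U = 8.6200

8.6200


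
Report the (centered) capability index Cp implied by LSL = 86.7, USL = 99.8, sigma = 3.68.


Cp = (USL - LSL) / (6 * sigma)
= (99.8 - 86.7) / (6 * 3.68)
= 13.1000 / 22.0800
= 0.5933

0.5933


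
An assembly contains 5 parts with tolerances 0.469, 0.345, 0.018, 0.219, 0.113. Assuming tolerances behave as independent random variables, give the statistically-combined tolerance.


RSS = sqrt(0.469^2 + 0.345^2 + 0.018^2 + 0.219^2 + 0.113^2)
= sqrt(0.40004)
= 0.6325

0.6325


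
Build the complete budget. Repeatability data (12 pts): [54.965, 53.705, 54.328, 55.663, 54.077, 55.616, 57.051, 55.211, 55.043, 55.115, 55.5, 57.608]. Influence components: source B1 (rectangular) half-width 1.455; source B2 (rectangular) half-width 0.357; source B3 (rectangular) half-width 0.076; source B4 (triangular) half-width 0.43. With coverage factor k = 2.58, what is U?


mean = (54.965 + 53.705 + 54.328 + 55.663 + 54.077 + 55.616 + 57.051 + 55.211 + 55.043 + 55.115 + 55.5 + 57.608) / 12 = 55.3235
s = sqrt(sum((x - mean)^2)/(n-1)) = 1.1226114
u_A = s / sqrt(n) = 1.1226114 / sqrt(12) = 0.32407
u_B1 = 1.455 / sqrt(3) = 0.84004464
u_B2 = 0.357 / sqrt(3) = 0.20611405
u_B3 = 0.076 / sqrt(3) = 0.04387862
u_B4 = 0.43 / sqrt(6) = 0.17554676
uc = sqrt(0.32407^2 + 0.84004464^2 + 0.20611405^2 + 0.04387862^2 + 0.17554676^2) = 0.94123396
U = k * uc = 2.58 * 0.94123396
U = 2.4284

2.4284


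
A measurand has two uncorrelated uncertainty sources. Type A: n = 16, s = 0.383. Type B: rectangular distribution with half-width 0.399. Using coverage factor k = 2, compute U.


u_A = s / sqrt(n) = 0.383 / sqrt(16) = 0.09575
u_B = half_width / sqrt(3) = 0.399 / sqrt(3) = 0.23036276
uc = sqrt(u_A^2 + u_B^2) = sqrt(0.09575^2 + 0.23036276^2) = 0.24946956
U = k * uc = 2 * 0.24946956
U = 0.4989

0.4989


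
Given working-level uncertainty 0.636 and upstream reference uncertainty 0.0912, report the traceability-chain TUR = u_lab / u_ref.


TUR = u_lab / u_ref
= 0.636 / 0.0912
= 6.9737

6.9737


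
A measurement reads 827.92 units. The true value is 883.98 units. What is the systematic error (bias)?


Systematic error = measured - true
= 827.92 - 883.98
= -56.0600

-56.0600


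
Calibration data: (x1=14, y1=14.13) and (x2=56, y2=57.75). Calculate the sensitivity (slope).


slope = (y2 - y1) / (x2 - x1)
= (57.75 - 14.13) / (56 - 14)
= 43.6200 / 42
= 1.0386

1.0386


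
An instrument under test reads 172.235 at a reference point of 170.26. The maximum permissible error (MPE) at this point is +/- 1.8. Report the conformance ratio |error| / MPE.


e = indication - reference = 172.235 - 170.26 = 1.9750
|e| = 1.9750
ratio = |e| / MPE = 1.9750 / 1.8
ratio = 1.0972

1.0972


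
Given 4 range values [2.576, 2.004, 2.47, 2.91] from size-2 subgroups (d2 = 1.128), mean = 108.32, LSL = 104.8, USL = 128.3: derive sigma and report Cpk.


R_bar = (2.576 + 2.004 + 2.47 + 2.91) / 4 = 2.49
sigma = R_bar / d2 = 2.49 / 1.128 = 2.2074468
Cp = (USL - LSL)/(6*sigma) = (128.3 - 104.8)/(6*2.2074468) = 1.7743
Cpu = (128.3 - 108.32)/(3*2.2074468) = 3.0171
Cpl = (108.32 - 104.8)/(3*2.2074468) = 0.5315
Cpk = min(Cpu, Cpl) = 0.5315

0.5315


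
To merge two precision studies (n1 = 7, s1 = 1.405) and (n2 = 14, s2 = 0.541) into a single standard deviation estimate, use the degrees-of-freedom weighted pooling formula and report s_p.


s_p = sqrt(((n1-1)*s1^2 + (n2-1)*s2^2) / (n1+n2-2))
numerator = (7-1)*1.405^2 + (14-1)*0.541^2 = 11.84415 + 3.804853 = 15.649003
denominator = 7 + 14 - 2 = 19
s_p^2 = 15.649003 / 19 = 0.82363174
s_p = sqrt(0.82363174) = 0.9075

0.9075


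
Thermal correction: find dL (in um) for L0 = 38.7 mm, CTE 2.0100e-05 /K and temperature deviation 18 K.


dL = L * alpha * dT
= 38.7 * 2.0100e-05 * 18
= 0.0140017 mm
dL_um = 0.0140017 * 1000 = 14.0017 um

14.0017


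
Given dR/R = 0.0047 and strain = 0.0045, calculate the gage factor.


GF = (dR/R) / epsilon
= 0.0047 / 0.0045
= 1.0444

1.0444


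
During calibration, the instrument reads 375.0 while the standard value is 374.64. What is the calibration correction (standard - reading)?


Correction = standard - reading
= 374.64 - 375.0
= -0.3600

-0.3600


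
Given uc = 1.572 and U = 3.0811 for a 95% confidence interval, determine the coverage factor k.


k = U / uc
k = 3.0811 / 1.572
k = 1.96

1.96


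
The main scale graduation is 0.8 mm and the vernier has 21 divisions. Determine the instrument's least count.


LC = MSD / n_div
= 0.8 / 21
= 0.0381

0.0381


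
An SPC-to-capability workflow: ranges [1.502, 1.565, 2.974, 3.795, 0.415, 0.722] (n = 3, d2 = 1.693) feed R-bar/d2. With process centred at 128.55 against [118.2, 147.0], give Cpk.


R_bar = (1.502 + 1.565 + 2.974 + 3.795 + 0.415 + 0.722) / 6 = 1.8288333
sigma = R_bar / d2 = 1.8288333 / 1.693 = 1.0802323
Cp = (USL - LSL)/(6*sigma) = (147.0 - 118.2)/(6*1.0802323) = 4.4435
Cpu = (147.0 - 128.55)/(3*1.0802323) = 5.6932
Cpl = (128.55 - 118.2)/(3*1.0802323) = 3.1938
Cpk = min(Cpu, Cpl) = 3.1938

3.1938


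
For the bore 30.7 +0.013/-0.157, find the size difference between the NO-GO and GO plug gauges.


GO = nominal - lower_tol (smallest hole = maximum material condition)
GO = 30.7 - 0.157 = 30.543
NO-GO = nominal + upper_tol (largest hole = least material condition)
NO-GO = 30.7 + 0.013 = 30.713
spread = NO-GO - GO = 30.713 - 30.543 = 0.1700

0.1700


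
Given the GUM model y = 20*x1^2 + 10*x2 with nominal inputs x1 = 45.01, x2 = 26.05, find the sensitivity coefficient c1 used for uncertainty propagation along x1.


y = 20*x1^2 + 10*x2
dy/dx1 = 2*20*x1
Evaluate at x1 = 45.01: c1 = 40 * 45.01
c1 = 1800.4000

1800.4000


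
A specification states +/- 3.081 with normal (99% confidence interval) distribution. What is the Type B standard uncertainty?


u_B = half_width / 2.576
u_B = 3.081 / 2.576
u_B = 1.1960

1.1960


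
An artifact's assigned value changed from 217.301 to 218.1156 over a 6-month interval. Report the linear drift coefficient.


rate = (v2 - v1) / months
= (218.1156 - 217.301) / 6
= 0.8146 / 6
= 0.1358

0.1358


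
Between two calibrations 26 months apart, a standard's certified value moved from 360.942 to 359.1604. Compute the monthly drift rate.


rate = (v2 - v1) / months
= (359.1604 - 360.942) / 26
= -1.7816 / 26
= -0.0685

-0.0685


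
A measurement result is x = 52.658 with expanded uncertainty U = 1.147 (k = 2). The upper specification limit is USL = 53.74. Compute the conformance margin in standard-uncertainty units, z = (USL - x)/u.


u = U / k = 1.147 / 2 = 0.5735
margin = |USL - x| = |53.74 - 52.658| = 1.082
z = margin / u = 1.082 / 0.5735
z = 1.8867

1.8867


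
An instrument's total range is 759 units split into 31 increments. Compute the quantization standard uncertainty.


resolution = range / divisions
resolution = 759 / 31 = 24.483871
u_res = resolution / (2*sqrt(3))
u_res = 24.483871 / 3.4641016
u_res = 7.0679

7.0679


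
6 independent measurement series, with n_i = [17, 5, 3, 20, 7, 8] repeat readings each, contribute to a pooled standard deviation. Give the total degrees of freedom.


nu = sum_i (n_i - 1)
nu = ((17 - 1) + (5 - 1) + (3 - 1) + (20 - 1) + (7 - 1) + (8 - 1))
nu = 16 + 4 + 2 + 19 + 6 + 7
nu = 54

54


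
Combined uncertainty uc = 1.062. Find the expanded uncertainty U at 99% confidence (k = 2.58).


U = k * uc
U = 2.58 * 1.062
U = 2.7400

2.7400


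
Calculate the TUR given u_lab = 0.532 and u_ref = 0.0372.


TUR = u_lab / u_ref
= 0.532 / 0.0372
= 14.3011

14.3011


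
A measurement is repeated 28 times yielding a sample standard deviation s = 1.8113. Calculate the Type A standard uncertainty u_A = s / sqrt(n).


u_A = s / sqrt(n)
u_A = 1.8113 / sqrt(28)
u_A = 1.8113 / 5.2915026
u_A = 0.3423

0.3423


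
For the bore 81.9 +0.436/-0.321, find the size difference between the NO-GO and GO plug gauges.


GO = nominal - lower_tol (smallest hole = maximum material condition)
GO = 81.9 - 0.321 = 81.579
NO-GO = nominal + upper_tol (largest hole = least material condition)
NO-GO = 81.9 + 0.436 = 82.336
spread = NO-GO - GO = 82.336 - 81.579 = 0.7570

0.7570


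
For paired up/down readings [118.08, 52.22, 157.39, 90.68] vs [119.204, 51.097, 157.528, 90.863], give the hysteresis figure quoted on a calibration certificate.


|118.08 - 119.204| = 1.1240
|52.22 - 51.097| = 1.1230
|157.39 - 157.528| = 0.1380
|90.68 - 90.863| = 0.1830
hysteresis = max(diffs) = 1.1240

1.1240


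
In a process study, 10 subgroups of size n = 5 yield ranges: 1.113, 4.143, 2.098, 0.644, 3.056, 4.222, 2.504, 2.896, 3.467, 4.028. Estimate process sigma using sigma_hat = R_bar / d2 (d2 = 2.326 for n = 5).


R_bar = (1.113 + 4.143 + 2.098 + 0.644 + 3.056 + 4.222 + 2.504 + 2.896 + 3.467 + 4.028) / 10
R_bar = 28.171 / 10 = 2.8171
sigma_hat = R_bar / d2 = 2.8171 / 2.326 = 1.2111

1.2111


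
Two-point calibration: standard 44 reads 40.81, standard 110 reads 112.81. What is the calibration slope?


slope = (y2 - y1) / (x2 - x1)
= (112.81 - 40.81) / (110 - 44)
= 72.0000 / 66
= 1.0909

1.0909


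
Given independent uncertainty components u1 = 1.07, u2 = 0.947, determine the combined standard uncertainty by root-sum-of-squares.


uc = sqrt(1.07^2 + 0.947^2)
uc = sqrt(2.041709)
uc = 1.4289

1.4289


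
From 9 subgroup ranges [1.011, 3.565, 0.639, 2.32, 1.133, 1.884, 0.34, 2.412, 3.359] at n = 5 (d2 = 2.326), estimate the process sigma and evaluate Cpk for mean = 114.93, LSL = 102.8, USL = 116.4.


R_bar = (1.011 + 3.565 + 0.639 + 2.32 + 1.133 + 1.884 + 0.34 + 2.412 + 3.359) / 9 = 1.8514444
sigma = R_bar / d2 = 1.8514444 / 2.326 = 0.79597782
Cp = (USL - LSL)/(6*sigma) = (116.4 - 102.8)/(6*0.79597782) = 2.8477
Cpu = (116.4 - 114.93)/(3*0.79597782) = 0.6156
Cpl = (114.93 - 102.8)/(3*0.79597782) = 5.0797
Cpk = min(Cpu, Cpl) = 0.6156

0.6156


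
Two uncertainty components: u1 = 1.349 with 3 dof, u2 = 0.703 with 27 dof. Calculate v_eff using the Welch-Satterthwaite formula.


uc = sqrt(u1^2 + u2^2) = sqrt(1.349^2 + 0.703^2) = 1.521187
v_eff = uc^4 / (u1^4/v1 + u2^4/v2)
= 1.521187^4 / (1.349^4/3 + 0.703^4/27)
= 5.3546418 / 1.1129379
v_eff = 4.8113

4.8113


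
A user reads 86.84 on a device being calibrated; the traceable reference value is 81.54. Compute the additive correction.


Correction = standard - reading
= 81.54 - 86.84
= -5.3000

-5.3000


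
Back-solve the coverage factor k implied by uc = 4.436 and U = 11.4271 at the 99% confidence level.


k = U / uc
k = 11.4271 / 4.436
k = 2.576

2.576


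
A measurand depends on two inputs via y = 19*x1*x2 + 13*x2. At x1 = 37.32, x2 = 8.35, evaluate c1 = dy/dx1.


y = 19*x1*x2 + 13*x2
dy/dx1 = 19*x2
Evaluate at x2 = 8.35: c1 = 19 * 8.35
c1 = 158.6500

158.6500


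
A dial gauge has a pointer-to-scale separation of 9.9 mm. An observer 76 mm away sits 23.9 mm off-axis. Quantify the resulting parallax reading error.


error = h * offset / d
= 9.9 * 23.9 / 76
= 3.1133

3.1133


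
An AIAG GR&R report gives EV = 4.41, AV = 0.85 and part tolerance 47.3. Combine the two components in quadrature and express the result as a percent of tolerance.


GRR = sqrt(EV^2 + AV^2) = sqrt(4.41^2 + 0.85^2) = 4.4911691
%GRR = GRR / tol * 100 = 4.4911691 / 47.3 * 100
%GRR = 9.4951

9.4951


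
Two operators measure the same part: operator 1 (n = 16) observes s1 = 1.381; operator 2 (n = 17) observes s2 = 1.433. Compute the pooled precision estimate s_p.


s_p = sqrt(((n1-1)*s1^2 + (n2-1)*s2^2) / (n1+n2-2))
numerator = (16-1)*1.381^2 + (17-1)*1.433^2 = 28.607415 + 32.855824 = 61.463239
denominator = 16 + 17 - 2 = 31
s_p^2 = 61.463239 / 31 = 1.9826851
s_p = sqrt(1.9826851) = 1.4081

1.4081


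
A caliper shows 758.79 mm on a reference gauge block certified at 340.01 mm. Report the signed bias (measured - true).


Systematic error = measured - true
= 758.79 - 340.01
= 418.7800

418.7800


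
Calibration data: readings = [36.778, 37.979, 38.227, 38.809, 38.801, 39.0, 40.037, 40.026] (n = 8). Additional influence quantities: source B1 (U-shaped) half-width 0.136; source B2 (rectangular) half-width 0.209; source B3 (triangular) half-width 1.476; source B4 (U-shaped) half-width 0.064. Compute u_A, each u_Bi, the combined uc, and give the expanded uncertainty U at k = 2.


mean = (36.778 + 37.979 + 38.227 + 38.809 + 38.801 + 39.0 + 40.037 + 40.026) / 8 = 38.707125
s = sqrt(sum((x - mean)^2)/(n-1)) = 1.0753853
u_A = s / sqrt(n) = 1.0753853 / sqrt(8) = 0.38020612
u_B1 = 0.136 / sqrt(2) = 0.096166522
u_B2 = 0.209 / sqrt(3) = 0.12066621
u_B3 = 1.476 / sqrt(6) = 0.60257448
u_B4 = 0.064 / sqrt(2) = 0.045254834
uc = sqrt(0.38020612^2 + 0.096166522^2 + 0.12066621^2 + 0.60257448^2 + 0.045254834^2) = 0.73041703
U = k * uc = 2 * 0.73041703
U = 1.4608

1.4608


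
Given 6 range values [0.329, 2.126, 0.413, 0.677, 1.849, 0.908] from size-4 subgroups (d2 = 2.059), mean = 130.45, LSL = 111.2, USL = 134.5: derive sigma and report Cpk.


R_bar = (0.329 + 2.126 + 0.413 + 0.677 + 1.849 + 0.908) / 6 = 1.0503333
sigma = R_bar / d2 = 1.0503333 / 2.059 = 0.51011816
Cp = (USL - LSL)/(6*sigma) = (134.5 - 111.2)/(6*0.51011816) = 7.6126
Cpu = (134.5 - 130.45)/(3*0.51011816) = 2.6464
Cpl = (130.45 - 111.2)/(3*0.51011816) = 12.5788
Cpk = min(Cpu, Cpl) = 2.6464

2.6464


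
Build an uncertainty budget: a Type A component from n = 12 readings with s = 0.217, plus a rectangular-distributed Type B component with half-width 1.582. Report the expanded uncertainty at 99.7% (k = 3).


u_A = s / sqrt(n) = 0.217 / sqrt(12) = 0.062642504
u_B = half_width / sqrt(3) = 1.582 / sqrt(3) = 0.91336813
uc = sqrt(u_A^2 + u_B^2) = sqrt(0.062642504^2 + 0.91336813^2) = 0.91551375
U = k * uc = 3 * 0.91551375
U = 2.7465

2.7465


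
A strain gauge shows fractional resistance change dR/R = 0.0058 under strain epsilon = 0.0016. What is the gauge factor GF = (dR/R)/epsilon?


GF = (dR/R) / epsilon
= 0.0058 / 0.0016
= 3.6250

3.6250


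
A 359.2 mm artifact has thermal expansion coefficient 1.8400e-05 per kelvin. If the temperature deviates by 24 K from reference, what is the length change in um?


dL = L * alpha * dT
= 359.2 * 1.8400e-05 * 24
= 0.1586227 mm
dL_um = 0.1586227 * 1000 = 158.6227 um

158.6227


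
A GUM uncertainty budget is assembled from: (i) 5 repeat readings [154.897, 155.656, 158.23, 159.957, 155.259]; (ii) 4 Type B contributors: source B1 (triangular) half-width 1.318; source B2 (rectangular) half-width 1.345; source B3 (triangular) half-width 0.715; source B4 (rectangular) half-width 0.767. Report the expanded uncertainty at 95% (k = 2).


mean = (154.897 + 155.656 + 158.23 + 159.957 + 155.259) / 5 = 156.7998
s = sqrt(sum((x - mean)^2)/(n-1)) = 2.1975199
u_A = s / sqrt(n) = 2.1975199 / sqrt(5) = 0.98276078
u_B1 = 1.318 / sqrt(6) = 0.53807125
u_B2 = 1.345 / sqrt(3) = 0.77653611
u_B3 = 0.715 / sqrt(6) = 0.29189753
u_B4 = 0.767 / sqrt(3) = 0.44282766
uc = sqrt(0.98276078^2 + 0.53807125^2 + 0.77653611^2 + 0.29189753^2 + 0.44282766^2) = 1.4627537
U = k * uc = 2 * 1.4627537
U = 2.9255

2.9255


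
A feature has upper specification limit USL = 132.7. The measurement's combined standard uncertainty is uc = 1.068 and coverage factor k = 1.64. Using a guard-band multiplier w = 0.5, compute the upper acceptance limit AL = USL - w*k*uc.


U = k * uc = 1.64 * 1.068 = 1.75152
guard band g = w * U = 0.5 * 1.75152 = 0.87576
AL = USL - g = 132.7 - 0.87576
AL = 131.8242

131.8242


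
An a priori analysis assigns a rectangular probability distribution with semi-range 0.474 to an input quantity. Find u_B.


u_B = half_width / sqrt(3)
u_B = 0.474 / 1.7320508
u_B = 0.2737

0.2737


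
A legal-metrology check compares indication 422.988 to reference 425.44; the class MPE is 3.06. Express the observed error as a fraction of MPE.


e = indication - reference = 422.988 - 425.44 = -2.4520
|e| = 2.4520
ratio = |e| / MPE = 2.4520 / 3.06
ratio = 0.8013

0.8013


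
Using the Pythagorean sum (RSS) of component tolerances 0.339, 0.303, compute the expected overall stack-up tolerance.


RSS = sqrt(0.339^2 + 0.303^2)
= sqrt(0.20673)
= 0.4547

0.4547


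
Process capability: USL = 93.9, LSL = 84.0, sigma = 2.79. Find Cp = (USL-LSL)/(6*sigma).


Cp = (USL - LSL) / (6 * sigma)
= (93.9 - 84.0) / (6 * 2.79)
= 9.9000 / 16.7400
= 0.5914

0.5914


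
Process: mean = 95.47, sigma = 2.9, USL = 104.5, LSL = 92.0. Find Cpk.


Cpu = (USL - mean) / (3*sigma) = (104.5 - 95.47) / (3*2.9) = 1.0379
Cpl = (mean - LSL) / (3*sigma) = (95.47 - 92.0) / (3*2.9) = 0.3989
Cpk = min(Cpu, Cpl) = 0.3989

0.3989


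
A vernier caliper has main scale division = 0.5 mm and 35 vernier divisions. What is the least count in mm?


LC = MSD / n_div
= 0.5 / 35
= 0.0143

0.0143


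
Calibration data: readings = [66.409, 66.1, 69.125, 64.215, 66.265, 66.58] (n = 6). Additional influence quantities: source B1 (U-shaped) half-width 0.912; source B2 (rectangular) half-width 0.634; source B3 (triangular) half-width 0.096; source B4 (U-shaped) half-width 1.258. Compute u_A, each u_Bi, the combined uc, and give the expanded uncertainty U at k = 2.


mean = (66.409 + 66.1 + 69.125 + 64.215 + 66.265 + 66.58) / 6 = 66.449
s = sqrt(sum((x - mean)^2)/(n-1)) = 1.5701051
u_A = s / sqrt(n) = 1.5701051 / sqrt(6) = 0.64099272
u_B1 = 0.912 / sqrt(2) = 0.64488138
u_B2 = 0.634 / sqrt(3) = 0.36604007
u_B3 = 0.096 / sqrt(6) = 0.039191836
u_B4 = 1.258 / sqrt(2) = 0.88954033
uc = sqrt(0.64099272^2 + 0.64488138^2 + 0.36604007^2 + 0.039191836^2 + 0.88954033^2) = 1.3242156
U = k * uc = 2 * 1.3242156
U = 2.6484

2.6484


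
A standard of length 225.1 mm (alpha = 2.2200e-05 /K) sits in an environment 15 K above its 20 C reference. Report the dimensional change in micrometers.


dL = L * alpha * dT
= 225.1 * 2.2200e-05 * 15
= 0.0749583 mm
dL_um = 0.0749583 * 1000 = 74.9583 um

74.9583


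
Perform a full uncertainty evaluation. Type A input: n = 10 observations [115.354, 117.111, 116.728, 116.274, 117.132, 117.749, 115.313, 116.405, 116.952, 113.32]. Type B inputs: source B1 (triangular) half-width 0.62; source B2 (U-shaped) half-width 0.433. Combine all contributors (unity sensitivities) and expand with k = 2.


mean = (115.354 + 117.111 + 116.728 + 116.274 + 117.132 + 117.749 + 115.313 + 116.405 + 116.952 + 113.32) / 10 = 116.2338
s = sqrt(sum((x - mean)^2)/(n-1)) = 1.2812839
u_A = s / sqrt(n) = 1.2812839 / sqrt(10) = 0.40517755
u_B1 = 0.62 / sqrt(6) = 0.25311394
u_B2 = 0.433 / sqrt(2) = 0.30617724
uc = sqrt(0.40517755^2 + 0.25311394^2 + 0.30617724^2) = 0.56743283
U = k * uc = 2 * 0.56743283
U = 1.1349

1.1349


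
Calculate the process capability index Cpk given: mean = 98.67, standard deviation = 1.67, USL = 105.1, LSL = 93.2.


Cpu = (USL - mean) / (3*sigma) = (105.1 - 98.67) / (3*1.67) = 1.2834
Cpl = (mean - LSL) / (3*sigma) = (98.67 - 93.2) / (3*1.67) = 1.0918
Cpk = min(Cpu, Cpl) = 1.0918

1.0918


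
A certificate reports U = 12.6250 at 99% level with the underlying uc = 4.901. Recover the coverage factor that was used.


k = U / uc
k = 12.6250 / 4.901
k = 2.576

2.576


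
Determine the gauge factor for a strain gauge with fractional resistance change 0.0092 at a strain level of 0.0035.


GF = (dR/R) / epsilon
= 0.0092 / 0.0035
= 2.6286

2.6286


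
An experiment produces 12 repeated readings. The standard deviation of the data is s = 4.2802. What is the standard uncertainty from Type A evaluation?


u_A = s / sqrt(n)
u_A = 4.2802 / sqrt(12)
u_A = 4.2802 / 3.4641016
u_A = 1.2356

1.2356


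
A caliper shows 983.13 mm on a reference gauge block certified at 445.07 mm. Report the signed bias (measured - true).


Systematic error = measured - true
= 983.13 - 445.07
= 538.0600

538.0600


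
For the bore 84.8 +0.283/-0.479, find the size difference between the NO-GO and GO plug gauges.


GO = nominal - lower_tol (smallest hole = maximum material condition)
GO = 84.8 - 0.479 = 84.321
NO-GO = nominal + upper_tol (largest hole = least material condition)
NO-GO = 84.8 + 0.283 = 85.083
spread = NO-GO - GO = 85.083 - 84.321 = 0.7620

0.7620


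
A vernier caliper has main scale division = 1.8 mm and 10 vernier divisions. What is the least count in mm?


LC = MSD / n_div
= 1.8 / 10
= 0.1800

0.1800


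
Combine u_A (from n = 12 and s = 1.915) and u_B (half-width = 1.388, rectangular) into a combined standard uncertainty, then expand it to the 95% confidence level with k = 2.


u_A = s / sqrt(n) = 1.915 / sqrt(12) = 0.55281288
u_B = half_width / sqrt(3) = 1.388 / sqrt(3) = 0.80136217
uc = sqrt(u_A^2 + u_B^2) = sqrt(0.55281288^2 + 0.80136217^2) = 0.97354168
U = k * uc = 2 * 0.97354168
U = 1.9471

1.9471


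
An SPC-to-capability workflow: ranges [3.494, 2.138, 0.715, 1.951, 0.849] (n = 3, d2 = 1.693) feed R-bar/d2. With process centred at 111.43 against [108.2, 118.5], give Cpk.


R_bar = (3.494 + 2.138 + 0.715 + 1.951 + 0.849) / 5 = 1.8294
sigma = R_bar / d2 = 1.8294 / 1.693 = 1.080567
Cp = (USL - LSL)/(6*sigma) = (118.5 - 108.2)/(6*1.080567) = 1.5887
Cpu = (118.5 - 111.43)/(3*1.080567) = 2.1810
Cpl = (111.43 - 108.2)/(3*1.080567) = 0.9964
Cpk = min(Cpu, Cpl) = 0.9964

0.9964


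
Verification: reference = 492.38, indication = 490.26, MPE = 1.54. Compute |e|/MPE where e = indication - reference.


e = indication - reference = 490.26 - 492.38 = -2.1200
|e| = 2.1200
ratio = |e| / MPE = 2.1200 / 1.54
ratio = 1.3766

1.3766


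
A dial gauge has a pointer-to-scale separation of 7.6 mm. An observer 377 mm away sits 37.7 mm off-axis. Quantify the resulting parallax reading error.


error = h * offset / d
= 7.6 * 37.7 / 377
= 0.7600

0.7600


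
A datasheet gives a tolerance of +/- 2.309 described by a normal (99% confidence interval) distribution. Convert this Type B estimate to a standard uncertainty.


u_B = half_width / 2.576
u_B = 2.309 / 2.576
u_B = 0.8964

0.8964


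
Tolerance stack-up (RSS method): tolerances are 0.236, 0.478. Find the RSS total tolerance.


RSS = sqrt(0.236^2 + 0.478^2)
= sqrt(0.28418)
= 0.5331

0.5331


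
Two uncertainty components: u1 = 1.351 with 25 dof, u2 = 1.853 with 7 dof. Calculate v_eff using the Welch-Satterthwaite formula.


uc = sqrt(u1^2 + u2^2) = sqrt(1.351^2 + 1.853^2) = 2.2932095
v_eff = uc^4 / (u1^4/v1 + u2^4/v2)
= 2.2932095^4 / (1.351^4/25 + 1.853^4/7)
= 27.655081 / 1.817493
v_eff = 15.2161

15.2161


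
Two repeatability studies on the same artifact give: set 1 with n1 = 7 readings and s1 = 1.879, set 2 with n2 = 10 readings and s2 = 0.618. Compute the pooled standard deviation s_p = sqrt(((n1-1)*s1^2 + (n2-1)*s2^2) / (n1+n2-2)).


s_p = sqrt(((n1-1)*s1^2 + (n2-1)*s2^2) / (n1+n2-2))
numerator = (7-1)*1.879^2 + (10-1)*0.618^2 = 21.183846 + 3.437316 = 24.621162
denominator = 7 + 10 - 2 = 15
s_p^2 = 24.621162 / 15 = 1.6414108
s_p = sqrt(1.6414108) = 1.2812

1.2812


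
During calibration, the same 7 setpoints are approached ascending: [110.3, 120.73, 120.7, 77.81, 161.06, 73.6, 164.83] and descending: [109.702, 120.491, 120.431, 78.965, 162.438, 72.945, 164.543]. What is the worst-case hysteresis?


|110.3 - 109.702| = 0.5980
|120.73 - 120.491| = 0.2390
|120.7 - 120.431| = 0.2690
|77.81 - 78.965| = 1.1550
|161.06 - 162.438| = 1.3780
|73.6 - 72.945| = 0.6550
|164.83 - 164.543| = 0.2870
hysteresis = max(diffs) = 1.3780

1.3780


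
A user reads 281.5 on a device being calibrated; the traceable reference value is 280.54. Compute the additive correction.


Correction = standard - reading
= 280.54 - 281.5
= -0.9600

-0.9600


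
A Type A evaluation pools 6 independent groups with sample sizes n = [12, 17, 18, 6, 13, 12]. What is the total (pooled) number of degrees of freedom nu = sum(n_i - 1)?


nu = sum_i (n_i - 1)
nu = ((12 - 1) + (17 - 1) + (18 - 1) + (6 - 1) + (13 - 1) + (12 - 1))
nu = 11 + 16 + 17 + 5 + 12 + 11
nu = 72

72


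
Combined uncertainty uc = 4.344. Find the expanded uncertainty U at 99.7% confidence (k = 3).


U = k * uc
U = 3 * 4.344
U = 13.0320

13.0320


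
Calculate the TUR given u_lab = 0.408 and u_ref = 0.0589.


TUR = u_lab / u_ref
= 0.408 / 0.0589
= 6.9270

6.9270


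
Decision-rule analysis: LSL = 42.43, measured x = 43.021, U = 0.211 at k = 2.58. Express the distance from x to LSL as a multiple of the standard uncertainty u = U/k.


u = U / k = 0.211 / 2.58 = 0.081782946
margin = |LSL - x| = |42.43 - 43.021| = 0.591
z = margin / u = 0.591 / 0.081782946
z = 7.2264

7.2264


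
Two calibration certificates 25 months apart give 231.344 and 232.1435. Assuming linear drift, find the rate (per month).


rate = (v2 - v1) / months
= (232.1435 - 231.344) / 25
= 0.7995 / 25
= 0.0320

0.0320


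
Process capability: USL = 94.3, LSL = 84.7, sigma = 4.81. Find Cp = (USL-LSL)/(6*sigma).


Cp = (USL - LSL) / (6 * sigma)
= (94.3 - 84.7) / (6 * 4.81)
= 9.6000 / 28.8600
= 0.3326

0.3326


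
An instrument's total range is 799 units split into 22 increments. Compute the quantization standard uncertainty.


resolution = range / divisions
resolution = 799 / 22 = 36.318182
u_res = resolution / (2*sqrt(3))
u_res = 36.318182 / 3.4641016
u_res = 10.4842

10.4842


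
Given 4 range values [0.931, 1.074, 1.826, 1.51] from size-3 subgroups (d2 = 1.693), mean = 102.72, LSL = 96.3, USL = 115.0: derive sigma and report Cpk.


R_bar = (0.931 + 1.074 + 1.826 + 1.51) / 4 = 1.33525
sigma = R_bar / d2 = 1.33525 / 1.693 = 0.78868872
Cp = (USL - LSL)/(6*sigma) = (115.0 - 96.3)/(6*0.78868872) = 3.9517
Cpu = (115.0 - 102.72)/(3*0.78868872) = 5.1900
Cpl = (102.72 - 96.3)/(3*0.78868872) = 2.7134
Cpk = min(Cpu, Cpl) = 2.7134

2.7134


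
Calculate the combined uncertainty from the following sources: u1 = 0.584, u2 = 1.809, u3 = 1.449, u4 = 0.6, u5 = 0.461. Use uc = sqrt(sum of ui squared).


uc = sqrt(0.584^2 + 1.809^2 + 1.449^2 + 0.6^2 + 0.461^2)
uc = sqrt(6.285659)
uc = 2.5071

2.5071


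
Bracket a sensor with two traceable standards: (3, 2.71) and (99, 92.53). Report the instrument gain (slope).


slope = (y2 - y1) / (x2 - x1)
= (92.53 - 2.71) / (99 - 3)
= 89.8200 / 96
= 0.9356

0.9356


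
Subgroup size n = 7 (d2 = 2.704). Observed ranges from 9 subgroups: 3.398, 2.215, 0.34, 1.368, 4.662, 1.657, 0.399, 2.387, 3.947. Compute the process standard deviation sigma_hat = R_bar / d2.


R_bar = (3.398 + 2.215 + 0.34 + 1.368 + 4.662 + 1.657 + 0.399 + 2.387 + 3.947) / 9
R_bar = 20.373 / 9 = 2.2636667
sigma_hat = R_bar / d2 = 2.2636667 / 2.704 = 0.8372

0.8372


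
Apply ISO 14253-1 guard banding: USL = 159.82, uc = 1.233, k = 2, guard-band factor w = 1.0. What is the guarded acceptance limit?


U = k * uc = 2 * 1.233 = 2.466
guard band g = w * U = 1.0 * 2.466 = 2.466
AL = USL - g = 159.82 - 2.466
AL = 157.3540

157.3540


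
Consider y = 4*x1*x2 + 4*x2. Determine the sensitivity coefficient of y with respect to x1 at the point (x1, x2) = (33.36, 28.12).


y = 4*x1*x2 + 4*x2
dy/dx1 = 4*x2
Evaluate at x2 = 28.12: c1 = 4 * 28.12
c1 = 112.4800

112.4800


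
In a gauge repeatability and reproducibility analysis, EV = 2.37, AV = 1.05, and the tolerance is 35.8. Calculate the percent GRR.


GRR = sqrt(EV^2 + AV^2) = sqrt(2.37^2 + 1.05^2) = 2.5921805
%GRR = GRR / tol * 100 = 2.5921805 / 35.8 * 100
%GRR = 7.2407

7.2407


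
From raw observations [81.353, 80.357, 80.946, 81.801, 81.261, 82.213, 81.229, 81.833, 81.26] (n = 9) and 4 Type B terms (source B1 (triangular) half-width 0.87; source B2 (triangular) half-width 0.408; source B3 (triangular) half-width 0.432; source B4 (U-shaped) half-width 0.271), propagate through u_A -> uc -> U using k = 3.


mean = (81.353 + 80.357 + 80.946 + 81.801 + 81.261 + 82.213 + 81.229 + 81.833 + 81.26) / 9 = 81.36144444
s = sqrt(sum((x - mean)^2)/(n-1)) = 0.54316391
u_A = s / sqrt(n) = 0.54316391 / sqrt(9) = 0.18105464
u_B1 = 0.87 / sqrt(6) = 0.35517601
u_B2 = 0.408 / sqrt(6) = 0.1665653
u_B3 = 0.432 / sqrt(6) = 0.17636326
u_B4 = 0.271 / sqrt(2) = 0.19162594
uc = sqrt(0.18105464^2 + 0.35517601^2 + 0.1665653^2 + 0.17636326^2 + 0.19162594^2) = 0.50447922
U = k * uc = 3 * 0.50447922
U = 1.5134

1.5134


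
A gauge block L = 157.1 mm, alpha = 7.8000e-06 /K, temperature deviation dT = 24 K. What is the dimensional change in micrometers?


dL = L * alpha * dT
= 157.1 * 7.8000e-06 * 24
= 0.0294091 mm
dL_um = 0.0294091 * 1000 = 29.4091 um

29.4091


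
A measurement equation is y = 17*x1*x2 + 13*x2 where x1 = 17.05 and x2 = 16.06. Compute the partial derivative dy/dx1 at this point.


y = 17*x1*x2 + 13*x2
dy/dx1 = 17*x2
Evaluate at x2 = 16.06: c1 = 17 * 16.06
c1 = 273.0200

273.0200


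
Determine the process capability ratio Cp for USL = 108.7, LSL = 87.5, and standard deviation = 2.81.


Cp = (USL - LSL) / (6 * sigma)
= (108.7 - 87.5) / (6 * 2.81)
= 21.2000 / 16.8600
= 1.2574

1.2574


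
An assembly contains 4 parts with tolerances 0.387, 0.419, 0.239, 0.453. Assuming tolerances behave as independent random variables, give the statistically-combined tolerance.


RSS = sqrt(0.387^2 + 0.419^2 + 0.239^2 + 0.453^2)
= sqrt(0.58766)
= 0.7666

0.7666


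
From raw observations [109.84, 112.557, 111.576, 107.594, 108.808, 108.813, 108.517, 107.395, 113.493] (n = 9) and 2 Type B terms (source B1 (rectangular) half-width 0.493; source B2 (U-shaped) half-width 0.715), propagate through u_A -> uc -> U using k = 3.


mean = (109.84 + 112.557 + 111.576 + 107.594 + 108.808 + 108.813 + 108.517 + 107.395 + 113.493) / 9 = 109.8436667
s = sqrt(sum((x - mean)^2)/(n-1)) = 2.1975184
u_A = s / sqrt(n) = 2.1975184 / sqrt(9) = 0.73250613
u_B1 = 0.493 / sqrt(3) = 0.28463368
u_B2 = 0.715 / sqrt(2) = 0.50558135
uc = sqrt(0.73250613^2 + 0.28463368^2 + 0.50558135^2) = 0.93444853
U = k * uc = 3 * 0.93444853
U = 2.8033

2.8033


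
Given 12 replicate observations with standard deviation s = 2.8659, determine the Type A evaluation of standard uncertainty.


u_A = s / sqrt(n)
u_A = 2.8659 / sqrt(12)
u_A = 2.8659 / 3.4641016
u_A = 0.8273

0.8273


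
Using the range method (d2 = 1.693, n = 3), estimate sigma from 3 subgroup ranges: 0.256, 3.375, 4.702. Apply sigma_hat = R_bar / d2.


R_bar = (0.256 + 3.375 + 4.702) / 3
R_bar = 8.333 / 3 = 2.7776667
sigma_hat = R_bar / d2 = 2.7776667 / 1.693 = 1.6407

1.6407


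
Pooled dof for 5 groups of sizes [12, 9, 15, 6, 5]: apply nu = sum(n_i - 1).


nu = sum_i (n_i - 1)
nu = ((12 - 1) + (9 - 1) + (15 - 1) + (6 - 1) + (5 - 1))
nu = 11 + 8 + 14 + 5 + 4
nu = 42

42


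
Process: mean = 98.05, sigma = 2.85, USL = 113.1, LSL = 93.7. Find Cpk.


Cpu = (USL - mean) / (3*sigma) = (113.1 - 98.05) / (3*2.85) = 1.7602
Cpl = (mean - LSL) / (3*sigma) = (98.05 - 93.7) / (3*2.85) = 0.5088
Cpk = min(Cpu, Cpl) = 0.5088

0.5088


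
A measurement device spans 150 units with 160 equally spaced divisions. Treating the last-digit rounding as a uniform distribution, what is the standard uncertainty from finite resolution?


resolution = range / divisions
resolution = 150 / 160 = 0.9375
u_res = resolution / (2*sqrt(3))
u_res = 0.9375 / 3.4641016
u_res = 0.2706

0.2706


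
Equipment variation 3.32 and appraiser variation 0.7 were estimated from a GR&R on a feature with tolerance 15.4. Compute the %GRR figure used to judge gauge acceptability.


GRR = sqrt(EV^2 + AV^2) = sqrt(3.32^2 + 0.7^2) = 3.3929928
%GRR = GRR / tol * 100 = 3.3929928 / 15.4 * 100
%GRR = 22.0324

22.0324


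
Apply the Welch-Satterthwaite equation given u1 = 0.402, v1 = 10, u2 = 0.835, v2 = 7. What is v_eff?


uc = sqrt(u1^2 + u2^2) = sqrt(0.402^2 + 0.835^2) = 0.92673027
v_eff = uc^4 / (u1^4/v1 + u2^4/v2)
= 0.92673027^4 / (0.402^4/10 + 0.835^4/7)
= 0.73758724 / 0.072057685
v_eff = 10.2361

10.2361


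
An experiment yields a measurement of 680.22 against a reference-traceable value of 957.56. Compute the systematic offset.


Systematic error = measured - true
= 680.22 - 957.56
= -277.3400

-277.3400


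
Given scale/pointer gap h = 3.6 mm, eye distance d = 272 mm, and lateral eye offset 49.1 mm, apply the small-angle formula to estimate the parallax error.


error = h * offset / d
= 3.6 * 49.1 / 272
= 0.6499

0.6499


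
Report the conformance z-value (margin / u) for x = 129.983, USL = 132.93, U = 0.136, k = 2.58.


u = U / k = 0.136 / 2.58 = 0.052713178
margin = |USL - x| = |132.93 - 129.983| = 2.947
z = margin / u = 2.947 / 0.052713178
z = 55.9063

55.9063


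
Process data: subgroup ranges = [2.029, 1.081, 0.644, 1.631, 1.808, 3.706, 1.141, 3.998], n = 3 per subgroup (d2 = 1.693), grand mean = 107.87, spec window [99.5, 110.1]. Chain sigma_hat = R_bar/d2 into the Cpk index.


R_bar = (2.029 + 1.081 + 0.644 + 1.631 + 1.808 + 3.706 + 1.141 + 3.998) / 8 = 2.00475
sigma = R_bar / d2 = 2.00475 / 1.693 = 1.1841406
Cp = (USL - LSL)/(6*sigma) = (110.1 - 99.5)/(6*1.1841406) = 1.4919
Cpu = (110.1 - 107.87)/(3*1.1841406) = 0.6277
Cpl = (107.87 - 99.5)/(3*1.1841406) = 2.3561
Cpk = min(Cpu, Cpl) = 0.6277

0.6277


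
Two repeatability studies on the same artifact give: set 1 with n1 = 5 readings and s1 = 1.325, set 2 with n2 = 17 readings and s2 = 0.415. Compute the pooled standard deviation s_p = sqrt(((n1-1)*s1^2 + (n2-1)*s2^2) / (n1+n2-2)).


s_p = sqrt(((n1-1)*s1^2 + (n2-1)*s2^2) / (n1+n2-2))
numerator = (5-1)*1.325^2 + (17-1)*0.415^2 = 7.0225 + 2.7556 = 9.7781
denominator = 5 + 17 - 2 = 20
s_p^2 = 9.7781 / 20 = 0.488905
s_p = sqrt(0.488905) = 0.6992

0.6992


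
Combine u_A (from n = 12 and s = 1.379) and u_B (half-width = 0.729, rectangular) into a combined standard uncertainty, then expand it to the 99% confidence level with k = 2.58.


u_A = s / sqrt(n) = 1.379 / sqrt(12) = 0.39808301
u_B = half_width / sqrt(3) = 0.729 / sqrt(3) = 0.42088835
uc = sqrt(u_A^2 + u_B^2) = sqrt(0.39808301^2 + 0.42088835^2) = 0.57932468
U = k * uc = 2.58 * 0.57932468
U = 1.4947

1.4947


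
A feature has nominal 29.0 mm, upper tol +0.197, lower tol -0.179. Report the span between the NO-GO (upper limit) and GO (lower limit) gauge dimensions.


GO = nominal - lower_tol (smallest hole = maximum material condition)
GO = 29.0 - 0.179 = 28.821
NO-GO = nominal + upper_tol (largest hole = least material condition)
NO-GO = 29.0 + 0.197 = 29.197
spread = NO-GO - GO = 29.197 - 28.821 = 0.3760

0.3760


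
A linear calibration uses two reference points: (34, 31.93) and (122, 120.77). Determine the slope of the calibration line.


slope = (y2 - y1) / (x2 - x1)
= (120.77 - 31.93) / (122 - 34)
= 88.8400 / 88
= 1.0095

1.0095


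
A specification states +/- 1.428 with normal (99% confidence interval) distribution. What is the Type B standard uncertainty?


u_B = half_width / 2.576
u_B = 1.428 / 2.576
u_B = 0.5543

0.5543


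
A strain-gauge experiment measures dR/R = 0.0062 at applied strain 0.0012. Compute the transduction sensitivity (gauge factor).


GF = (dR/R) / epsilon
= 0.0062 / 0.0012
= 5.1667

5.1667


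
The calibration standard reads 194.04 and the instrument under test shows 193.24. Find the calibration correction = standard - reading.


Correction = standard - reading
= 194.04 - 193.24
= 0.8000

0.8000
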